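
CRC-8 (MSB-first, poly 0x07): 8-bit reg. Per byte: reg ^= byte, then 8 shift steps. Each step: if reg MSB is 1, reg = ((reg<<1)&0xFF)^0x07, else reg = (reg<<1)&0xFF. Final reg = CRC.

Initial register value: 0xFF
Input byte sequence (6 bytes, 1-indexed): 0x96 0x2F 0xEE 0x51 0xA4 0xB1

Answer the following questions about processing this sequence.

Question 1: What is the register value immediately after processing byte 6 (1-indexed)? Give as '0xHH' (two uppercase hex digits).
Answer: 0xC2

Derivation:
After byte 1 (0x96): reg=0x18
After byte 2 (0x2F): reg=0x85
After byte 3 (0xEE): reg=0x16
After byte 4 (0x51): reg=0xD2
After byte 5 (0xA4): reg=0x45
After byte 6 (0xB1): reg=0xC2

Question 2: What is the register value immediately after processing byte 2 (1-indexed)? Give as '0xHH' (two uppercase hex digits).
After byte 1 (0x96): reg=0x18
After byte 2 (0x2F): reg=0x85

Answer: 0x85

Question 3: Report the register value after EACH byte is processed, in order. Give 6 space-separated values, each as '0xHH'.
0x18 0x85 0x16 0xD2 0x45 0xC2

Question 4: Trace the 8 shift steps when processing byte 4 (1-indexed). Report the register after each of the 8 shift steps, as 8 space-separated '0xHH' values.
Answer: 0x8E 0x1B 0x36 0x6C 0xD8 0xB7 0x69 0xD2

Derivation:
After byte 1 (0x96): reg=0x18
After byte 2 (0x2F): reg=0x85
After byte 3 (0xEE): reg=0x16
Register before byte 4: 0x16
After XOR with byte 0x51: 0x47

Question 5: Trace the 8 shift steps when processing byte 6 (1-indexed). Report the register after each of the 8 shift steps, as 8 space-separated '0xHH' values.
After byte 1 (0x96): reg=0x18
After byte 2 (0x2F): reg=0x85
After byte 3 (0xEE): reg=0x16
After byte 4 (0x51): reg=0xD2
After byte 5 (0xA4): reg=0x45
Register before byte 6: 0x45
After XOR with byte 0xB1: 0xF4

Answer: 0xEF 0xD9 0xB5 0x6D 0xDA 0xB3 0x61 0xC2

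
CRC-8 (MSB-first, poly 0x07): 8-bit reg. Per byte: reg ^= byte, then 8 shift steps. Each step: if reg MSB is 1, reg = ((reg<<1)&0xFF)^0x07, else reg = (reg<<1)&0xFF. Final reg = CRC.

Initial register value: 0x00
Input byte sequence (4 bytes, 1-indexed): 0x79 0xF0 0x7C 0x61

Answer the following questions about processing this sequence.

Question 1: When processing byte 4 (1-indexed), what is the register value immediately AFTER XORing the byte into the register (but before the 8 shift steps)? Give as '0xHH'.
Register before byte 4: 0x3A
Byte 4: 0x61
0x3A XOR 0x61 = 0x5B

Answer: 0x5B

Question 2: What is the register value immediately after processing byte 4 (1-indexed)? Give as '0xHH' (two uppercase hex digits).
Answer: 0x86

Derivation:
After byte 1 (0x79): reg=0x68
After byte 2 (0xF0): reg=0xC1
After byte 3 (0x7C): reg=0x3A
After byte 4 (0x61): reg=0x86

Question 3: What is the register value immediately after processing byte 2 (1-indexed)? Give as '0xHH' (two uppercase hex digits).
Answer: 0xC1

Derivation:
After byte 1 (0x79): reg=0x68
After byte 2 (0xF0): reg=0xC1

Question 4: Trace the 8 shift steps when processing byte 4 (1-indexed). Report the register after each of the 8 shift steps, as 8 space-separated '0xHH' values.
Answer: 0xB6 0x6B 0xD6 0xAB 0x51 0xA2 0x43 0x86

Derivation:
After byte 1 (0x79): reg=0x68
After byte 2 (0xF0): reg=0xC1
After byte 3 (0x7C): reg=0x3A
Register before byte 4: 0x3A
After XOR with byte 0x61: 0x5B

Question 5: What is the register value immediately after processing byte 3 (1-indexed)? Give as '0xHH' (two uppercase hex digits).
Answer: 0x3A

Derivation:
After byte 1 (0x79): reg=0x68
After byte 2 (0xF0): reg=0xC1
After byte 3 (0x7C): reg=0x3A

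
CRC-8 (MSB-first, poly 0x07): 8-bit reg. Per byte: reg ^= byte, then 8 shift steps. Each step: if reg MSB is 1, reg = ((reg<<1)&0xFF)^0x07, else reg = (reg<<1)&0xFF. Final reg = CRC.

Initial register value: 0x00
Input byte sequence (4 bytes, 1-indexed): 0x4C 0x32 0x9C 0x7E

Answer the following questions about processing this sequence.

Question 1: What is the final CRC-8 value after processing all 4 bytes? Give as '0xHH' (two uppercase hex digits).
After byte 1 (0x4C): reg=0xE3
After byte 2 (0x32): reg=0x39
After byte 3 (0x9C): reg=0x72
After byte 4 (0x7E): reg=0x24

Answer: 0x24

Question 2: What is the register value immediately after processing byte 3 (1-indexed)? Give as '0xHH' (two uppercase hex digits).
After byte 1 (0x4C): reg=0xE3
After byte 2 (0x32): reg=0x39
After byte 3 (0x9C): reg=0x72

Answer: 0x72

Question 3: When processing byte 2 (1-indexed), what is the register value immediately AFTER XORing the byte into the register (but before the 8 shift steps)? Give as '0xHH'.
Register before byte 2: 0xE3
Byte 2: 0x32
0xE3 XOR 0x32 = 0xD1

Answer: 0xD1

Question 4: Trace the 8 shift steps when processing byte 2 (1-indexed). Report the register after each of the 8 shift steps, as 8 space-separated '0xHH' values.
After byte 1 (0x4C): reg=0xE3
Register before byte 2: 0xE3
After XOR with byte 0x32: 0xD1

Answer: 0xA5 0x4D 0x9A 0x33 0x66 0xCC 0x9F 0x39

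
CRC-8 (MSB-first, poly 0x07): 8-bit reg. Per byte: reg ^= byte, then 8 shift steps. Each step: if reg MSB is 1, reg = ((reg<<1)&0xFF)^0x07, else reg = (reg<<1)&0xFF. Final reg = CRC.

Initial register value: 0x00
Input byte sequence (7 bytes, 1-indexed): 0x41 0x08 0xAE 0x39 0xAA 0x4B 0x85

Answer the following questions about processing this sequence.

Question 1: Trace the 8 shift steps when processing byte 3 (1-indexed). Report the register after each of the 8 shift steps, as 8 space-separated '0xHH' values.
Answer: 0xB7 0x69 0xD2 0xA3 0x41 0x82 0x03 0x06

Derivation:
After byte 1 (0x41): reg=0xC0
After byte 2 (0x08): reg=0x76
Register before byte 3: 0x76
After XOR with byte 0xAE: 0xD8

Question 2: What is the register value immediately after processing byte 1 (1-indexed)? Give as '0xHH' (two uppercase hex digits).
After byte 1 (0x41): reg=0xC0

Answer: 0xC0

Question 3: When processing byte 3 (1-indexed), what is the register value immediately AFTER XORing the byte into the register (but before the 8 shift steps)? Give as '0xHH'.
Register before byte 3: 0x76
Byte 3: 0xAE
0x76 XOR 0xAE = 0xD8

Answer: 0xD8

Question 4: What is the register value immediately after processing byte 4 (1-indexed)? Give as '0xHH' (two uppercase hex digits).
Answer: 0xBD

Derivation:
After byte 1 (0x41): reg=0xC0
After byte 2 (0x08): reg=0x76
After byte 3 (0xAE): reg=0x06
After byte 4 (0x39): reg=0xBD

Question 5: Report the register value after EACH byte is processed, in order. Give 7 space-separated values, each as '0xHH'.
0xC0 0x76 0x06 0xBD 0x65 0xCA 0xEA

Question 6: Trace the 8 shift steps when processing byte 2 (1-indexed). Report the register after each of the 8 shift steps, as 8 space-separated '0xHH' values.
Answer: 0x97 0x29 0x52 0xA4 0x4F 0x9E 0x3B 0x76

Derivation:
After byte 1 (0x41): reg=0xC0
Register before byte 2: 0xC0
After XOR with byte 0x08: 0xC8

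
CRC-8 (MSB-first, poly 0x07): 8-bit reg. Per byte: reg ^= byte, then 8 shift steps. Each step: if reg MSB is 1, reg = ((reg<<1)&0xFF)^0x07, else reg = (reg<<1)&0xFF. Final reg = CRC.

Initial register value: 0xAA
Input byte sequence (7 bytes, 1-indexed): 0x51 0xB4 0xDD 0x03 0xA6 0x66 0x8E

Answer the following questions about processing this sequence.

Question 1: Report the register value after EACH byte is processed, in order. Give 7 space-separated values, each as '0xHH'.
0xEF 0x86 0x86 0x92 0x8C 0x98 0x62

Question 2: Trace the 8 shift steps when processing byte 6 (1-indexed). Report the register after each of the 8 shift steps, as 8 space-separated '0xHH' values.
Answer: 0xD3 0xA1 0x45 0x8A 0x13 0x26 0x4C 0x98

Derivation:
After byte 1 (0x51): reg=0xEF
After byte 2 (0xB4): reg=0x86
After byte 3 (0xDD): reg=0x86
After byte 4 (0x03): reg=0x92
After byte 5 (0xA6): reg=0x8C
Register before byte 6: 0x8C
After XOR with byte 0x66: 0xEA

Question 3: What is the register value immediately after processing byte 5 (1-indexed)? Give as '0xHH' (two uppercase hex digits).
After byte 1 (0x51): reg=0xEF
After byte 2 (0xB4): reg=0x86
After byte 3 (0xDD): reg=0x86
After byte 4 (0x03): reg=0x92
After byte 5 (0xA6): reg=0x8C

Answer: 0x8C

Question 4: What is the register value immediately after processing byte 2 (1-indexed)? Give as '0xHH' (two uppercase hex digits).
Answer: 0x86

Derivation:
After byte 1 (0x51): reg=0xEF
After byte 2 (0xB4): reg=0x86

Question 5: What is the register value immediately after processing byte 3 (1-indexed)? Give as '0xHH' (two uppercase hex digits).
Answer: 0x86

Derivation:
After byte 1 (0x51): reg=0xEF
After byte 2 (0xB4): reg=0x86
After byte 3 (0xDD): reg=0x86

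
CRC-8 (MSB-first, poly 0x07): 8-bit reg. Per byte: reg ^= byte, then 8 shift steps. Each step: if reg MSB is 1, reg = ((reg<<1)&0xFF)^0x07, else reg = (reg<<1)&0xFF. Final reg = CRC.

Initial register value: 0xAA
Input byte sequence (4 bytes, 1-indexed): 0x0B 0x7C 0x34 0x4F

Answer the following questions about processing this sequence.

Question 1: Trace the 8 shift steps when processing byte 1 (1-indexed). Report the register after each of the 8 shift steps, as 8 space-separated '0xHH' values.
Answer: 0x45 0x8A 0x13 0x26 0x4C 0x98 0x37 0x6E

Derivation:
Register before byte 1: 0xAA
After XOR with byte 0x0B: 0xA1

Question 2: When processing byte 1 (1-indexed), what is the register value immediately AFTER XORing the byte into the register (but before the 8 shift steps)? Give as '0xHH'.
Answer: 0xA1

Derivation:
Register before byte 1: 0xAA
Byte 1: 0x0B
0xAA XOR 0x0B = 0xA1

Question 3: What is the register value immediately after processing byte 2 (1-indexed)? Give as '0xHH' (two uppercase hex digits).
Answer: 0x7E

Derivation:
After byte 1 (0x0B): reg=0x6E
After byte 2 (0x7C): reg=0x7E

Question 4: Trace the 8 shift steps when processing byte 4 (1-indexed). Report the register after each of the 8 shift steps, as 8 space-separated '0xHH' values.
Answer: 0x7B 0xF6 0xEB 0xD1 0xA5 0x4D 0x9A 0x33

Derivation:
After byte 1 (0x0B): reg=0x6E
After byte 2 (0x7C): reg=0x7E
After byte 3 (0x34): reg=0xF1
Register before byte 4: 0xF1
After XOR with byte 0x4F: 0xBE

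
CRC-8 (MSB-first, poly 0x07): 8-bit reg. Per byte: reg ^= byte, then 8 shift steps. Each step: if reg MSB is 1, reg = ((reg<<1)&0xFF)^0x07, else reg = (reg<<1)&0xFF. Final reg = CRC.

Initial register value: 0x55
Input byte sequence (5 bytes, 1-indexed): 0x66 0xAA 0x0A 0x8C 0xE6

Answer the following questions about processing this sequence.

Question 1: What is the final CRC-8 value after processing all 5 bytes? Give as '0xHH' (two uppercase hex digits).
After byte 1 (0x66): reg=0x99
After byte 2 (0xAA): reg=0x99
After byte 3 (0x0A): reg=0xF0
After byte 4 (0x8C): reg=0x73
After byte 5 (0xE6): reg=0xE2

Answer: 0xE2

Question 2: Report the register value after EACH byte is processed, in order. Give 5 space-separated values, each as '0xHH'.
0x99 0x99 0xF0 0x73 0xE2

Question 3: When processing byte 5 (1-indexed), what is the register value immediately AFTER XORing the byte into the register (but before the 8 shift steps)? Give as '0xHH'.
Register before byte 5: 0x73
Byte 5: 0xE6
0x73 XOR 0xE6 = 0x95

Answer: 0x95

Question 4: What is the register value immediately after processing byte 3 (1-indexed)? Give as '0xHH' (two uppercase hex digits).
After byte 1 (0x66): reg=0x99
After byte 2 (0xAA): reg=0x99
After byte 3 (0x0A): reg=0xF0

Answer: 0xF0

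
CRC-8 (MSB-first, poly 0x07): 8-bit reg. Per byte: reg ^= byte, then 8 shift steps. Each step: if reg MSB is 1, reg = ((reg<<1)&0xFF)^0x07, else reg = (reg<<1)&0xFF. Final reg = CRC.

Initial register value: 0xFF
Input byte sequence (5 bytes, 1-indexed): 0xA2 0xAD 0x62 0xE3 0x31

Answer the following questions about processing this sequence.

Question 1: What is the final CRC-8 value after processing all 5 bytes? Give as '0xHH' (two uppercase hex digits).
Answer: 0xF7

Derivation:
After byte 1 (0xA2): reg=0x94
After byte 2 (0xAD): reg=0xAF
After byte 3 (0x62): reg=0x6D
After byte 4 (0xE3): reg=0xA3
After byte 5 (0x31): reg=0xF7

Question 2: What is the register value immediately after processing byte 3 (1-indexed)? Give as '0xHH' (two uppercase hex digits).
After byte 1 (0xA2): reg=0x94
After byte 2 (0xAD): reg=0xAF
After byte 3 (0x62): reg=0x6D

Answer: 0x6D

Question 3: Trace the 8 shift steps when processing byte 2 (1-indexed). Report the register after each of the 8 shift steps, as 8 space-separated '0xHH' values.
Answer: 0x72 0xE4 0xCF 0x99 0x35 0x6A 0xD4 0xAF

Derivation:
After byte 1 (0xA2): reg=0x94
Register before byte 2: 0x94
After XOR with byte 0xAD: 0x39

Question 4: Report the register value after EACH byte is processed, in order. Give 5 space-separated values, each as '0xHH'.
0x94 0xAF 0x6D 0xA3 0xF7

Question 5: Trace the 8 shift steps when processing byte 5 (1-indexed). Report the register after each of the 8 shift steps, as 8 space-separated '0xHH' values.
Answer: 0x23 0x46 0x8C 0x1F 0x3E 0x7C 0xF8 0xF7

Derivation:
After byte 1 (0xA2): reg=0x94
After byte 2 (0xAD): reg=0xAF
After byte 3 (0x62): reg=0x6D
After byte 4 (0xE3): reg=0xA3
Register before byte 5: 0xA3
After XOR with byte 0x31: 0x92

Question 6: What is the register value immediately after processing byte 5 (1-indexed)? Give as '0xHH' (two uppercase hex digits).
After byte 1 (0xA2): reg=0x94
After byte 2 (0xAD): reg=0xAF
After byte 3 (0x62): reg=0x6D
After byte 4 (0xE3): reg=0xA3
After byte 5 (0x31): reg=0xF7

Answer: 0xF7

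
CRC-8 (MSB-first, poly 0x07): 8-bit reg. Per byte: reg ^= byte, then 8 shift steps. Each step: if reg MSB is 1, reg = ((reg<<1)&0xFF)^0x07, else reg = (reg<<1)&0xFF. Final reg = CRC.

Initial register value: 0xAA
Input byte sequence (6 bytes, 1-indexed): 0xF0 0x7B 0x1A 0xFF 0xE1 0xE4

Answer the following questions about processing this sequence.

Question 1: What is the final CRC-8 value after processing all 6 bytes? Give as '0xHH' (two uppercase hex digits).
Answer: 0xE0

Derivation:
After byte 1 (0xF0): reg=0x81
After byte 2 (0x7B): reg=0xE8
After byte 3 (0x1A): reg=0xD0
After byte 4 (0xFF): reg=0xCD
After byte 5 (0xE1): reg=0xC4
After byte 6 (0xE4): reg=0xE0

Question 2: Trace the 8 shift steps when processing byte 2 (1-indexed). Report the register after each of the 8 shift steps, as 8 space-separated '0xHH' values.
After byte 1 (0xF0): reg=0x81
Register before byte 2: 0x81
After XOR with byte 0x7B: 0xFA

Answer: 0xF3 0xE1 0xC5 0x8D 0x1D 0x3A 0x74 0xE8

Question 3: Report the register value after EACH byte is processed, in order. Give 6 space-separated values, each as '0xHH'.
0x81 0xE8 0xD0 0xCD 0xC4 0xE0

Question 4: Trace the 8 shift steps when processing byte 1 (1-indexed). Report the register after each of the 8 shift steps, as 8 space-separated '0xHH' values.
Answer: 0xB4 0x6F 0xDE 0xBB 0x71 0xE2 0xC3 0x81

Derivation:
Register before byte 1: 0xAA
After XOR with byte 0xF0: 0x5A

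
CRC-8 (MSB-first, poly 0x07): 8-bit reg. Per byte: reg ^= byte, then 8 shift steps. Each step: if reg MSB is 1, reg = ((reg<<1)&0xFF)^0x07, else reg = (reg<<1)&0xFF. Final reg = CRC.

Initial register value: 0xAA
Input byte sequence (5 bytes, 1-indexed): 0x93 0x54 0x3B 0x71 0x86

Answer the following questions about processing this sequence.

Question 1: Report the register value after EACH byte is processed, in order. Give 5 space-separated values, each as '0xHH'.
0xAF 0xEF 0x22 0xBE 0xA8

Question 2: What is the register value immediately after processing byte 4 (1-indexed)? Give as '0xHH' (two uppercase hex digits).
After byte 1 (0x93): reg=0xAF
After byte 2 (0x54): reg=0xEF
After byte 3 (0x3B): reg=0x22
After byte 4 (0x71): reg=0xBE

Answer: 0xBE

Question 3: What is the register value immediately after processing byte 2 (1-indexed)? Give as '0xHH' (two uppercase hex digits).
After byte 1 (0x93): reg=0xAF
After byte 2 (0x54): reg=0xEF

Answer: 0xEF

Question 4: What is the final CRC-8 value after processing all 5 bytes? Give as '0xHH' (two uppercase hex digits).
After byte 1 (0x93): reg=0xAF
After byte 2 (0x54): reg=0xEF
After byte 3 (0x3B): reg=0x22
After byte 4 (0x71): reg=0xBE
After byte 5 (0x86): reg=0xA8

Answer: 0xA8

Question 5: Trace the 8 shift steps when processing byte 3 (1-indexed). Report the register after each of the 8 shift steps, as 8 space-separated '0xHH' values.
After byte 1 (0x93): reg=0xAF
After byte 2 (0x54): reg=0xEF
Register before byte 3: 0xEF
After XOR with byte 0x3B: 0xD4

Answer: 0xAF 0x59 0xB2 0x63 0xC6 0x8B 0x11 0x22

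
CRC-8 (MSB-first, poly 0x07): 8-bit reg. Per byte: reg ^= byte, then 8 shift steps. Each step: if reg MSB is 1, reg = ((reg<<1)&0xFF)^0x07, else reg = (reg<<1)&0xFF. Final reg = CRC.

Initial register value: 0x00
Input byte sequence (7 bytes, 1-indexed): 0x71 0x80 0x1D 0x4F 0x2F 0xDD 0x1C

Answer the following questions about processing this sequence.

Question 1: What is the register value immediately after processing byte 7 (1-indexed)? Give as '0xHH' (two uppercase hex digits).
After byte 1 (0x71): reg=0x50
After byte 2 (0x80): reg=0x3E
After byte 3 (0x1D): reg=0xE9
After byte 4 (0x4F): reg=0x7B
After byte 5 (0x2F): reg=0xAB
After byte 6 (0xDD): reg=0x45
After byte 7 (0x1C): reg=0x88

Answer: 0x88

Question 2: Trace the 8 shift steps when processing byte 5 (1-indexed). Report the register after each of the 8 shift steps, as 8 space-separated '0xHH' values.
After byte 1 (0x71): reg=0x50
After byte 2 (0x80): reg=0x3E
After byte 3 (0x1D): reg=0xE9
After byte 4 (0x4F): reg=0x7B
Register before byte 5: 0x7B
After XOR with byte 0x2F: 0x54

Answer: 0xA8 0x57 0xAE 0x5B 0xB6 0x6B 0xD6 0xAB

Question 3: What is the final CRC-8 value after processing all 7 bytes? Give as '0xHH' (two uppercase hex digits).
After byte 1 (0x71): reg=0x50
After byte 2 (0x80): reg=0x3E
After byte 3 (0x1D): reg=0xE9
After byte 4 (0x4F): reg=0x7B
After byte 5 (0x2F): reg=0xAB
After byte 6 (0xDD): reg=0x45
After byte 7 (0x1C): reg=0x88

Answer: 0x88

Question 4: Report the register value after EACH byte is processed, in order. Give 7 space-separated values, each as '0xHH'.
0x50 0x3E 0xE9 0x7B 0xAB 0x45 0x88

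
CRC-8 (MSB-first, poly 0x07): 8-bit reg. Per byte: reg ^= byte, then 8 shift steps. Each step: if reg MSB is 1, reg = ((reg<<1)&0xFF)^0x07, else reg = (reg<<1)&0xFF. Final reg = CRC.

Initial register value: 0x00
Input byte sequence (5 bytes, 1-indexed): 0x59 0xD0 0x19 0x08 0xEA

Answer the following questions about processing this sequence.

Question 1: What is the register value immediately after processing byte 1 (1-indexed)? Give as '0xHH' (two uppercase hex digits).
After byte 1 (0x59): reg=0x88

Answer: 0x88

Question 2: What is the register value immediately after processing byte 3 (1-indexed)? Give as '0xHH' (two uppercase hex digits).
Answer: 0xEB

Derivation:
After byte 1 (0x59): reg=0x88
After byte 2 (0xD0): reg=0x8F
After byte 3 (0x19): reg=0xEB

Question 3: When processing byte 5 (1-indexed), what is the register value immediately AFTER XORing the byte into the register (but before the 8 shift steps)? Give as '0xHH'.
Answer: 0x4D

Derivation:
Register before byte 5: 0xA7
Byte 5: 0xEA
0xA7 XOR 0xEA = 0x4D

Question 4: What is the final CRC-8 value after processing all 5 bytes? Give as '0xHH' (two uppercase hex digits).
After byte 1 (0x59): reg=0x88
After byte 2 (0xD0): reg=0x8F
After byte 3 (0x19): reg=0xEB
After byte 4 (0x08): reg=0xA7
After byte 5 (0xEA): reg=0xE4

Answer: 0xE4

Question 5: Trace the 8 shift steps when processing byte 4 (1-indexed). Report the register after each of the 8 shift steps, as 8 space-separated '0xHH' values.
After byte 1 (0x59): reg=0x88
After byte 2 (0xD0): reg=0x8F
After byte 3 (0x19): reg=0xEB
Register before byte 4: 0xEB
After XOR with byte 0x08: 0xE3

Answer: 0xC1 0x85 0x0D 0x1A 0x34 0x68 0xD0 0xA7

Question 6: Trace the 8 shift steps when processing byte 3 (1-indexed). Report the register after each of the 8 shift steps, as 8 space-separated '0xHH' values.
Answer: 0x2B 0x56 0xAC 0x5F 0xBE 0x7B 0xF6 0xEB

Derivation:
After byte 1 (0x59): reg=0x88
After byte 2 (0xD0): reg=0x8F
Register before byte 3: 0x8F
After XOR with byte 0x19: 0x96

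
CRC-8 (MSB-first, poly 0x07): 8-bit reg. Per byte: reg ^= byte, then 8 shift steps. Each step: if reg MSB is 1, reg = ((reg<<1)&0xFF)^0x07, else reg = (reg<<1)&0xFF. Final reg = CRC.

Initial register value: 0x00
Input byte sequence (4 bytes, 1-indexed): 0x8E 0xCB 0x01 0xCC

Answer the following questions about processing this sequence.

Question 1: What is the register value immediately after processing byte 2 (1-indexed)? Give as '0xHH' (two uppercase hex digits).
Answer: 0x1F

Derivation:
After byte 1 (0x8E): reg=0xA3
After byte 2 (0xCB): reg=0x1F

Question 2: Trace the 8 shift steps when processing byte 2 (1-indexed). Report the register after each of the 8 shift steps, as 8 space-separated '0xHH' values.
Answer: 0xD0 0xA7 0x49 0x92 0x23 0x46 0x8C 0x1F

Derivation:
After byte 1 (0x8E): reg=0xA3
Register before byte 2: 0xA3
After XOR with byte 0xCB: 0x68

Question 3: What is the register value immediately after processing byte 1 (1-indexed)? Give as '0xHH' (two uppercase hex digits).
Answer: 0xA3

Derivation:
After byte 1 (0x8E): reg=0xA3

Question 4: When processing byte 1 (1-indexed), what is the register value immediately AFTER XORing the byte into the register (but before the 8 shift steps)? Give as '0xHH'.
Answer: 0x8E

Derivation:
Register before byte 1: 0x00
Byte 1: 0x8E
0x00 XOR 0x8E = 0x8E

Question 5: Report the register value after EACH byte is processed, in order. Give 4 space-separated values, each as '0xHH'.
0xA3 0x1F 0x5A 0xEB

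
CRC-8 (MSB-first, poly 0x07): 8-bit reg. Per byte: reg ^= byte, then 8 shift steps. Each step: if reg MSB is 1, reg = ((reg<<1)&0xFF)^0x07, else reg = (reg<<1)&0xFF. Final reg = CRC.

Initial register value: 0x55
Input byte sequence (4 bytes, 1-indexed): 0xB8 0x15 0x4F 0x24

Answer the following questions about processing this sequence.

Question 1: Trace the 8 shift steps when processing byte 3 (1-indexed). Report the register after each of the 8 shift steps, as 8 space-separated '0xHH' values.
After byte 1 (0xB8): reg=0x8D
After byte 2 (0x15): reg=0xC1
Register before byte 3: 0xC1
After XOR with byte 0x4F: 0x8E

Answer: 0x1B 0x36 0x6C 0xD8 0xB7 0x69 0xD2 0xA3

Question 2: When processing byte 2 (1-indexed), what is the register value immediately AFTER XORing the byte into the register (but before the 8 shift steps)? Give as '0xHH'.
Answer: 0x98

Derivation:
Register before byte 2: 0x8D
Byte 2: 0x15
0x8D XOR 0x15 = 0x98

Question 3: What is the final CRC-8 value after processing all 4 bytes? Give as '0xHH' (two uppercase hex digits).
After byte 1 (0xB8): reg=0x8D
After byte 2 (0x15): reg=0xC1
After byte 3 (0x4F): reg=0xA3
After byte 4 (0x24): reg=0x9C

Answer: 0x9C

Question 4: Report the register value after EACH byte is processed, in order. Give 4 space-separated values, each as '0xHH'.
0x8D 0xC1 0xA3 0x9C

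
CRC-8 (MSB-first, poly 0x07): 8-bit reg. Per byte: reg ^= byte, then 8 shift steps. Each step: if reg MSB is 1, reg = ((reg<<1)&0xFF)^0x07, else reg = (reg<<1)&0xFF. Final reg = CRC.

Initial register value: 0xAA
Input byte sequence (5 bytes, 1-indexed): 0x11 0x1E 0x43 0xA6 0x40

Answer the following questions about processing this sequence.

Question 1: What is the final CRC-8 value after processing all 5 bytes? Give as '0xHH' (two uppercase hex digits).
Answer: 0x47

Derivation:
After byte 1 (0x11): reg=0x28
After byte 2 (0x1E): reg=0x82
After byte 3 (0x43): reg=0x49
After byte 4 (0xA6): reg=0x83
After byte 5 (0x40): reg=0x47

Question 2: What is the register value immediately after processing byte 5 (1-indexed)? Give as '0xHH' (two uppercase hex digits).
Answer: 0x47

Derivation:
After byte 1 (0x11): reg=0x28
After byte 2 (0x1E): reg=0x82
After byte 3 (0x43): reg=0x49
After byte 4 (0xA6): reg=0x83
After byte 5 (0x40): reg=0x47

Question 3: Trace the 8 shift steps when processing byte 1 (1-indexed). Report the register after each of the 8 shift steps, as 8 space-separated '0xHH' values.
Answer: 0x71 0xE2 0xC3 0x81 0x05 0x0A 0x14 0x28

Derivation:
Register before byte 1: 0xAA
After XOR with byte 0x11: 0xBB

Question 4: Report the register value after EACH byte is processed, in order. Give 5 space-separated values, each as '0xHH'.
0x28 0x82 0x49 0x83 0x47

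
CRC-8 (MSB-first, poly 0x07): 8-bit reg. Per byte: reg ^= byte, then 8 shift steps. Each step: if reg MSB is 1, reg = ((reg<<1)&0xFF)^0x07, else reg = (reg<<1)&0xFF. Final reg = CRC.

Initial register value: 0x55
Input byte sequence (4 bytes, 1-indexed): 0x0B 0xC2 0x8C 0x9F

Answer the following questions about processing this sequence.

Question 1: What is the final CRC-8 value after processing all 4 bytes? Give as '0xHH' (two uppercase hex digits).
Answer: 0xFD

Derivation:
After byte 1 (0x0B): reg=0x9D
After byte 2 (0xC2): reg=0x9A
After byte 3 (0x8C): reg=0x62
After byte 4 (0x9F): reg=0xFD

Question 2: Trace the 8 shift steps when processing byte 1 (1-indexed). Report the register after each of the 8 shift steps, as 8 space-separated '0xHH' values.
Answer: 0xBC 0x7F 0xFE 0xFB 0xF1 0xE5 0xCD 0x9D

Derivation:
Register before byte 1: 0x55
After XOR with byte 0x0B: 0x5E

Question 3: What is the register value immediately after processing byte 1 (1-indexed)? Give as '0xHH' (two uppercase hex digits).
After byte 1 (0x0B): reg=0x9D

Answer: 0x9D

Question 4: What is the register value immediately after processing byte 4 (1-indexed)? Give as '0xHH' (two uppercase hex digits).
Answer: 0xFD

Derivation:
After byte 1 (0x0B): reg=0x9D
After byte 2 (0xC2): reg=0x9A
After byte 3 (0x8C): reg=0x62
After byte 4 (0x9F): reg=0xFD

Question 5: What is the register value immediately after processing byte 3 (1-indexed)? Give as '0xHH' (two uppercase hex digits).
After byte 1 (0x0B): reg=0x9D
After byte 2 (0xC2): reg=0x9A
After byte 3 (0x8C): reg=0x62

Answer: 0x62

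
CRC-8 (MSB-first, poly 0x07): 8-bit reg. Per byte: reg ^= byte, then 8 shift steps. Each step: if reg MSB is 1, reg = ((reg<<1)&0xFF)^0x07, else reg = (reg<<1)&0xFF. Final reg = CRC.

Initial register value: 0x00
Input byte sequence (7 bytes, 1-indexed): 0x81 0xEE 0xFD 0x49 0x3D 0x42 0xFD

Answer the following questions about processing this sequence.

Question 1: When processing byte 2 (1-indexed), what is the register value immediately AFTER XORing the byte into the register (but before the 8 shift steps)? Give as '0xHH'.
Answer: 0x60

Derivation:
Register before byte 2: 0x8E
Byte 2: 0xEE
0x8E XOR 0xEE = 0x60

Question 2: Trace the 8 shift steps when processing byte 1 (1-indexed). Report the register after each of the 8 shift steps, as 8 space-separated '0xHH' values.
Register before byte 1: 0x00
After XOR with byte 0x81: 0x81

Answer: 0x05 0x0A 0x14 0x28 0x50 0xA0 0x47 0x8E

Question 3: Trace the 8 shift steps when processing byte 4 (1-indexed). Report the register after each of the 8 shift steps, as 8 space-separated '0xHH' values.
Answer: 0x82 0x03 0x06 0x0C 0x18 0x30 0x60 0xC0

Derivation:
After byte 1 (0x81): reg=0x8E
After byte 2 (0xEE): reg=0x27
After byte 3 (0xFD): reg=0x08
Register before byte 4: 0x08
After XOR with byte 0x49: 0x41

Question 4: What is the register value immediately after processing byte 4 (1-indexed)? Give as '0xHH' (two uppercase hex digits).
Answer: 0xC0

Derivation:
After byte 1 (0x81): reg=0x8E
After byte 2 (0xEE): reg=0x27
After byte 3 (0xFD): reg=0x08
After byte 4 (0x49): reg=0xC0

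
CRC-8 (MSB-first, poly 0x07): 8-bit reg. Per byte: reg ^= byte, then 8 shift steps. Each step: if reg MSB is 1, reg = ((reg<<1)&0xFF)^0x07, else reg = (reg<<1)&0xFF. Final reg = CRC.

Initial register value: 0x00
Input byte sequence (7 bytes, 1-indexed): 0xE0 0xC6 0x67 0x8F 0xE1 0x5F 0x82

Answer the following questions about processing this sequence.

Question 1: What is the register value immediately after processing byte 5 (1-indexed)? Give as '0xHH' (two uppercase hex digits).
After byte 1 (0xE0): reg=0xAE
After byte 2 (0xC6): reg=0x1F
After byte 3 (0x67): reg=0x6F
After byte 4 (0x8F): reg=0xAE
After byte 5 (0xE1): reg=0xEA

Answer: 0xEA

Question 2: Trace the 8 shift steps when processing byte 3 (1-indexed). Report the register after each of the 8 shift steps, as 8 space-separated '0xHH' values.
After byte 1 (0xE0): reg=0xAE
After byte 2 (0xC6): reg=0x1F
Register before byte 3: 0x1F
After XOR with byte 0x67: 0x78

Answer: 0xF0 0xE7 0xC9 0x95 0x2D 0x5A 0xB4 0x6F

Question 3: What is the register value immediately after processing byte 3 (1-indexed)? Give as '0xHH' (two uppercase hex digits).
After byte 1 (0xE0): reg=0xAE
After byte 2 (0xC6): reg=0x1F
After byte 3 (0x67): reg=0x6F

Answer: 0x6F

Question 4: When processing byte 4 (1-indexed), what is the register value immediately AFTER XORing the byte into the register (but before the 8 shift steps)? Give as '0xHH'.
Register before byte 4: 0x6F
Byte 4: 0x8F
0x6F XOR 0x8F = 0xE0

Answer: 0xE0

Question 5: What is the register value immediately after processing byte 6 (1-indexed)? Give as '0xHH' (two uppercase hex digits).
After byte 1 (0xE0): reg=0xAE
After byte 2 (0xC6): reg=0x1F
After byte 3 (0x67): reg=0x6F
After byte 4 (0x8F): reg=0xAE
After byte 5 (0xE1): reg=0xEA
After byte 6 (0x5F): reg=0x02

Answer: 0x02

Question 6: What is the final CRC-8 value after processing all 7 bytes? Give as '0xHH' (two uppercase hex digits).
Answer: 0x89

Derivation:
After byte 1 (0xE0): reg=0xAE
After byte 2 (0xC6): reg=0x1F
After byte 3 (0x67): reg=0x6F
After byte 4 (0x8F): reg=0xAE
After byte 5 (0xE1): reg=0xEA
After byte 6 (0x5F): reg=0x02
After byte 7 (0x82): reg=0x89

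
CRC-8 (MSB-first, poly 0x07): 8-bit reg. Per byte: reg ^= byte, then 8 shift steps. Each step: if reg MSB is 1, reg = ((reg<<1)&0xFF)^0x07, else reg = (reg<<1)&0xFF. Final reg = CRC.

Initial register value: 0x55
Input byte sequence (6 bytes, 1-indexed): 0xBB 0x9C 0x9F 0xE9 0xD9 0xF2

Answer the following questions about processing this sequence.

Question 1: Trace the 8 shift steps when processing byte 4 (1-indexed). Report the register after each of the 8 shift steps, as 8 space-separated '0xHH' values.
Answer: 0x83 0x01 0x02 0x04 0x08 0x10 0x20 0x40

Derivation:
After byte 1 (0xBB): reg=0x84
After byte 2 (0x9C): reg=0x48
After byte 3 (0x9F): reg=0x2B
Register before byte 4: 0x2B
After XOR with byte 0xE9: 0xC2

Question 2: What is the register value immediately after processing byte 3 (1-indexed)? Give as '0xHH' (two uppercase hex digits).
After byte 1 (0xBB): reg=0x84
After byte 2 (0x9C): reg=0x48
After byte 3 (0x9F): reg=0x2B

Answer: 0x2B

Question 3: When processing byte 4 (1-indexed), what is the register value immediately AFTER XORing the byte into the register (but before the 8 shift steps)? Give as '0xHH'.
Register before byte 4: 0x2B
Byte 4: 0xE9
0x2B XOR 0xE9 = 0xC2

Answer: 0xC2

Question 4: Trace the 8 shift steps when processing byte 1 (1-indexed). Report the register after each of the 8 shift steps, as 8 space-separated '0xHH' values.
Answer: 0xDB 0xB1 0x65 0xCA 0x93 0x21 0x42 0x84

Derivation:
Register before byte 1: 0x55
After XOR with byte 0xBB: 0xEE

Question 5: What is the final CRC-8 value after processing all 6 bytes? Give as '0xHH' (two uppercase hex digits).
After byte 1 (0xBB): reg=0x84
After byte 2 (0x9C): reg=0x48
After byte 3 (0x9F): reg=0x2B
After byte 4 (0xE9): reg=0x40
After byte 5 (0xD9): reg=0xC6
After byte 6 (0xF2): reg=0x8C

Answer: 0x8C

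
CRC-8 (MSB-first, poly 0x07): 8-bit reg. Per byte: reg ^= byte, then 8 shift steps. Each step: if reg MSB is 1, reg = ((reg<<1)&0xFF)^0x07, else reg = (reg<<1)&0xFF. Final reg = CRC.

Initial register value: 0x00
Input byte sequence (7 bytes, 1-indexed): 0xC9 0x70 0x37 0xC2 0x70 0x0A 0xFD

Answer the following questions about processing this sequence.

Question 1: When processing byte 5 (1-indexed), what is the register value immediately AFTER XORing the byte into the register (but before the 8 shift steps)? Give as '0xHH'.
Register before byte 5: 0xB9
Byte 5: 0x70
0xB9 XOR 0x70 = 0xC9

Answer: 0xC9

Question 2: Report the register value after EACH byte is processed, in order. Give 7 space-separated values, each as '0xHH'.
0x71 0x07 0x90 0xB9 0x71 0x66 0xC8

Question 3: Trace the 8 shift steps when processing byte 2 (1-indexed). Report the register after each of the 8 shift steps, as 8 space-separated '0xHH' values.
Answer: 0x02 0x04 0x08 0x10 0x20 0x40 0x80 0x07

Derivation:
After byte 1 (0xC9): reg=0x71
Register before byte 2: 0x71
After XOR with byte 0x70: 0x01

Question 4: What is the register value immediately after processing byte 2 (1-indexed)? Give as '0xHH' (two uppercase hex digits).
Answer: 0x07

Derivation:
After byte 1 (0xC9): reg=0x71
After byte 2 (0x70): reg=0x07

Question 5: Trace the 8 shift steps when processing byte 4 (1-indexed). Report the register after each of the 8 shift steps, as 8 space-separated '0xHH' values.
Answer: 0xA4 0x4F 0x9E 0x3B 0x76 0xEC 0xDF 0xB9

Derivation:
After byte 1 (0xC9): reg=0x71
After byte 2 (0x70): reg=0x07
After byte 3 (0x37): reg=0x90
Register before byte 4: 0x90
After XOR with byte 0xC2: 0x52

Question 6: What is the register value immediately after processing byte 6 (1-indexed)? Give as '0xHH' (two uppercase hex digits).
After byte 1 (0xC9): reg=0x71
After byte 2 (0x70): reg=0x07
After byte 3 (0x37): reg=0x90
After byte 4 (0xC2): reg=0xB9
After byte 5 (0x70): reg=0x71
After byte 6 (0x0A): reg=0x66

Answer: 0x66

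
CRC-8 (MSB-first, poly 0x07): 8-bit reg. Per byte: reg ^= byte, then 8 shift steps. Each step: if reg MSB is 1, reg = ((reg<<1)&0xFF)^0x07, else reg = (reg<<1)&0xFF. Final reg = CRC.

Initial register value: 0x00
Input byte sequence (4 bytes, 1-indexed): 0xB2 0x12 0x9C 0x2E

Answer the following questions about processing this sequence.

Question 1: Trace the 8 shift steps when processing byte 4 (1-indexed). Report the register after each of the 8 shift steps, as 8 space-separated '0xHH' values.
After byte 1 (0xB2): reg=0x17
After byte 2 (0x12): reg=0x1B
After byte 3 (0x9C): reg=0x9C
Register before byte 4: 0x9C
After XOR with byte 0x2E: 0xB2

Answer: 0x63 0xC6 0x8B 0x11 0x22 0x44 0x88 0x17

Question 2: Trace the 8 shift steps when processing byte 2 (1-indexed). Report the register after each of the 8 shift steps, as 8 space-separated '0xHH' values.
Answer: 0x0A 0x14 0x28 0x50 0xA0 0x47 0x8E 0x1B

Derivation:
After byte 1 (0xB2): reg=0x17
Register before byte 2: 0x17
After XOR with byte 0x12: 0x05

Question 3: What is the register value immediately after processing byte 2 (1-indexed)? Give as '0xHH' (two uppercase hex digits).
Answer: 0x1B

Derivation:
After byte 1 (0xB2): reg=0x17
After byte 2 (0x12): reg=0x1B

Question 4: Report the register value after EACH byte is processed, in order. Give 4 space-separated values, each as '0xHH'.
0x17 0x1B 0x9C 0x17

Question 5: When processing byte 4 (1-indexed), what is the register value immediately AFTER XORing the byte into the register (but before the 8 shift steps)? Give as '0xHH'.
Register before byte 4: 0x9C
Byte 4: 0x2E
0x9C XOR 0x2E = 0xB2

Answer: 0xB2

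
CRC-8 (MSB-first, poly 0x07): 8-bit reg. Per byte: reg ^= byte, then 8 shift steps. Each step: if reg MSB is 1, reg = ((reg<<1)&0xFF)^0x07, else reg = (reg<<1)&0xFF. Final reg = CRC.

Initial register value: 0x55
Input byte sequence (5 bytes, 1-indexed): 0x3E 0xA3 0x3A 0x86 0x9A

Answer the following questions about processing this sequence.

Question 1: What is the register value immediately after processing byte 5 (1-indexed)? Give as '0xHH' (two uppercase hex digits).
After byte 1 (0x3E): reg=0x16
After byte 2 (0xA3): reg=0x02
After byte 3 (0x3A): reg=0xA8
After byte 4 (0x86): reg=0xCA
After byte 5 (0x9A): reg=0xB7

Answer: 0xB7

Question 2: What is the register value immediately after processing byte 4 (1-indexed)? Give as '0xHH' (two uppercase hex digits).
After byte 1 (0x3E): reg=0x16
After byte 2 (0xA3): reg=0x02
After byte 3 (0x3A): reg=0xA8
After byte 4 (0x86): reg=0xCA

Answer: 0xCA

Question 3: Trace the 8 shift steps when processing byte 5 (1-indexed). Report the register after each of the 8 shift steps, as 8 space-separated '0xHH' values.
After byte 1 (0x3E): reg=0x16
After byte 2 (0xA3): reg=0x02
After byte 3 (0x3A): reg=0xA8
After byte 4 (0x86): reg=0xCA
Register before byte 5: 0xCA
After XOR with byte 0x9A: 0x50

Answer: 0xA0 0x47 0x8E 0x1B 0x36 0x6C 0xD8 0xB7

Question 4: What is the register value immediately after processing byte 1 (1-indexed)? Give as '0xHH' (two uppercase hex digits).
After byte 1 (0x3E): reg=0x16

Answer: 0x16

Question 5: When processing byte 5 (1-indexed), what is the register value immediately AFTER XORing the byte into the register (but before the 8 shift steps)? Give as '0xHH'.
Register before byte 5: 0xCA
Byte 5: 0x9A
0xCA XOR 0x9A = 0x50

Answer: 0x50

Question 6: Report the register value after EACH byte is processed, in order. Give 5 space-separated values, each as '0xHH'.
0x16 0x02 0xA8 0xCA 0xB7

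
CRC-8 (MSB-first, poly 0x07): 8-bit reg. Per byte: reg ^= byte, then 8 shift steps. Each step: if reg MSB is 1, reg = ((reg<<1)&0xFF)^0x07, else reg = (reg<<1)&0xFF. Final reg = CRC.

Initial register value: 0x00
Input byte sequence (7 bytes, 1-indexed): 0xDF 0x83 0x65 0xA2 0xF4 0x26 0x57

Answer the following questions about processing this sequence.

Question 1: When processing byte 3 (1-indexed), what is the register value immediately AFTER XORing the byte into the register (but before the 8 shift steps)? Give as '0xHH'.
Answer: 0x9C

Derivation:
Register before byte 3: 0xF9
Byte 3: 0x65
0xF9 XOR 0x65 = 0x9C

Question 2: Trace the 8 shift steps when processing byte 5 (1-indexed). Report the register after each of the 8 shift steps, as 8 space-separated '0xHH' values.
Answer: 0x1B 0x36 0x6C 0xD8 0xB7 0x69 0xD2 0xA3

Derivation:
After byte 1 (0xDF): reg=0x13
After byte 2 (0x83): reg=0xF9
After byte 3 (0x65): reg=0xDD
After byte 4 (0xA2): reg=0x7A
Register before byte 5: 0x7A
After XOR with byte 0xF4: 0x8E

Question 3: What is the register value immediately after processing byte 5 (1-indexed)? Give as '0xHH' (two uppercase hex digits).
Answer: 0xA3

Derivation:
After byte 1 (0xDF): reg=0x13
After byte 2 (0x83): reg=0xF9
After byte 3 (0x65): reg=0xDD
After byte 4 (0xA2): reg=0x7A
After byte 5 (0xF4): reg=0xA3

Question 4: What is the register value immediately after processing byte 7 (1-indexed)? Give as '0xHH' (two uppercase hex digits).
After byte 1 (0xDF): reg=0x13
After byte 2 (0x83): reg=0xF9
After byte 3 (0x65): reg=0xDD
After byte 4 (0xA2): reg=0x7A
After byte 5 (0xF4): reg=0xA3
After byte 6 (0x26): reg=0x92
After byte 7 (0x57): reg=0x55

Answer: 0x55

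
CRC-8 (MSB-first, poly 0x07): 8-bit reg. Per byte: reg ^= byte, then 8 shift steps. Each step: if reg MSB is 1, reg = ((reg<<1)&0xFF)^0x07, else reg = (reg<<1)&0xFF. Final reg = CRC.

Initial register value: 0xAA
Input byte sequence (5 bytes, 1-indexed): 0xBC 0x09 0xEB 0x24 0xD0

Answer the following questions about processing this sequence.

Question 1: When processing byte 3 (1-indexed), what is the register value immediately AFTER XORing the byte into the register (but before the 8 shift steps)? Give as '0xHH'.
Register before byte 3: 0x16
Byte 3: 0xEB
0x16 XOR 0xEB = 0xFD

Answer: 0xFD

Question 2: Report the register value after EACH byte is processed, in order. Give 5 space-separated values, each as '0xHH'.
0x62 0x16 0xFD 0x01 0x39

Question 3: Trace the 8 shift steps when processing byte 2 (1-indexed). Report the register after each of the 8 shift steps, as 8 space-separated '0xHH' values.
After byte 1 (0xBC): reg=0x62
Register before byte 2: 0x62
After XOR with byte 0x09: 0x6B

Answer: 0xD6 0xAB 0x51 0xA2 0x43 0x86 0x0B 0x16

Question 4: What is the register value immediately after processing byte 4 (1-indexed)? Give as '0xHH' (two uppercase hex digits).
After byte 1 (0xBC): reg=0x62
After byte 2 (0x09): reg=0x16
After byte 3 (0xEB): reg=0xFD
After byte 4 (0x24): reg=0x01

Answer: 0x01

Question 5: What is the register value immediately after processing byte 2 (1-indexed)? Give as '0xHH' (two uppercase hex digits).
Answer: 0x16

Derivation:
After byte 1 (0xBC): reg=0x62
After byte 2 (0x09): reg=0x16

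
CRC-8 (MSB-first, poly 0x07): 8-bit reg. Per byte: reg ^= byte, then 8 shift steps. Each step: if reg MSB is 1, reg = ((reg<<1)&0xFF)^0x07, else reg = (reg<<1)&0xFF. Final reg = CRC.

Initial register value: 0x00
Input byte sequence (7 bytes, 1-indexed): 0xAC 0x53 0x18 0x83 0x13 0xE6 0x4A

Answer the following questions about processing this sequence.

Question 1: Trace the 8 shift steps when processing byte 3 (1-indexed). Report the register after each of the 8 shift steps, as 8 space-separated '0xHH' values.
Answer: 0x84 0x0F 0x1E 0x3C 0x78 0xF0 0xE7 0xC9

Derivation:
After byte 1 (0xAC): reg=0x4D
After byte 2 (0x53): reg=0x5A
Register before byte 3: 0x5A
After XOR with byte 0x18: 0x42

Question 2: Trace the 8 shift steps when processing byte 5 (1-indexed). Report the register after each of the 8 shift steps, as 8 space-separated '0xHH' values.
After byte 1 (0xAC): reg=0x4D
After byte 2 (0x53): reg=0x5A
After byte 3 (0x18): reg=0xC9
After byte 4 (0x83): reg=0xF1
Register before byte 5: 0xF1
After XOR with byte 0x13: 0xE2

Answer: 0xC3 0x81 0x05 0x0A 0x14 0x28 0x50 0xA0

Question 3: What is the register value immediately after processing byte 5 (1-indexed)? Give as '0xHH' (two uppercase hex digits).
Answer: 0xA0

Derivation:
After byte 1 (0xAC): reg=0x4D
After byte 2 (0x53): reg=0x5A
After byte 3 (0x18): reg=0xC9
After byte 4 (0x83): reg=0xF1
After byte 5 (0x13): reg=0xA0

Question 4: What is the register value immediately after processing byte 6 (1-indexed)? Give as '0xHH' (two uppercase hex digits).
After byte 1 (0xAC): reg=0x4D
After byte 2 (0x53): reg=0x5A
After byte 3 (0x18): reg=0xC9
After byte 4 (0x83): reg=0xF1
After byte 5 (0x13): reg=0xA0
After byte 6 (0xE6): reg=0xD5

Answer: 0xD5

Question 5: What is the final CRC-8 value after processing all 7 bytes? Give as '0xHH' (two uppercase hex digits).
Answer: 0xD4

Derivation:
After byte 1 (0xAC): reg=0x4D
After byte 2 (0x53): reg=0x5A
After byte 3 (0x18): reg=0xC9
After byte 4 (0x83): reg=0xF1
After byte 5 (0x13): reg=0xA0
After byte 6 (0xE6): reg=0xD5
After byte 7 (0x4A): reg=0xD4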